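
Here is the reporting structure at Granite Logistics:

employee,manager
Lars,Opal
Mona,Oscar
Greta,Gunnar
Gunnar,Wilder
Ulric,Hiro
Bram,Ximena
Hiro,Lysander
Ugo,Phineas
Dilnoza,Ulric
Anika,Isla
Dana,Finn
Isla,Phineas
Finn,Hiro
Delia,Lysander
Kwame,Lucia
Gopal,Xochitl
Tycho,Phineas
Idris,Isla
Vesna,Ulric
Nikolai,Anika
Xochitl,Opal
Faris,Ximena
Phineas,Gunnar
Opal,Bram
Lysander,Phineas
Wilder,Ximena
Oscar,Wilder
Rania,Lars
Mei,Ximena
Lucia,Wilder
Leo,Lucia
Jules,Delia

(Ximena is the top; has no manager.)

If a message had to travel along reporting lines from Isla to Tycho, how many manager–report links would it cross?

Isla is 1 level below Phineas, and Tycho is 1 level below Phineas (their lowest common manager). The shortest path runs up from Isla to Phineas and back down to Tycho: 1 + 1 = 2 links.

2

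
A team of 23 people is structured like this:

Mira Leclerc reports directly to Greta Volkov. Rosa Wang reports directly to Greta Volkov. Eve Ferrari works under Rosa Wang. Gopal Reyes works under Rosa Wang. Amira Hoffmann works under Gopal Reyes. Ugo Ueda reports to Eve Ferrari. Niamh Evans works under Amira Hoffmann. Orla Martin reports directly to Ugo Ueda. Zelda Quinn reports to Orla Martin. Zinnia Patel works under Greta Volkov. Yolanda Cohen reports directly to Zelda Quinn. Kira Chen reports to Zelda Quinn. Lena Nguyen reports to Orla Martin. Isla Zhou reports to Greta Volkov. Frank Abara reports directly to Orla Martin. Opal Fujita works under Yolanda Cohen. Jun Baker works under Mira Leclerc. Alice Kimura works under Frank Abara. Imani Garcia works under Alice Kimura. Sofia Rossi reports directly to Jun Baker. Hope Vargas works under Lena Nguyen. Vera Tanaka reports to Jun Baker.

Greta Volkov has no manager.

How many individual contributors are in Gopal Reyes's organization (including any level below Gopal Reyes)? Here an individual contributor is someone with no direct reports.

1

The only person in Gopal Reyes's organization with no one reporting to them is Niamh Evans. That is 1.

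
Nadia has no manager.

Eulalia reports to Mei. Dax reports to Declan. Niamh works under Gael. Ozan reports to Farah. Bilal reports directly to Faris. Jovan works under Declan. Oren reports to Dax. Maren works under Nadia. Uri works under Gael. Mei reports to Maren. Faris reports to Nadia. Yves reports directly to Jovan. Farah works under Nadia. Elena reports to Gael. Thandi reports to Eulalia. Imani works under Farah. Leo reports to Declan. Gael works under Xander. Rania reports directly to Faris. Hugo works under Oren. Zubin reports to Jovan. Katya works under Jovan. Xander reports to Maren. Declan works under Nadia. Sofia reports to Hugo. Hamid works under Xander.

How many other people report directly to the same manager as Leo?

Leo reports to Declan. Declan's other direct reports are Dax, Jovan — 2 peers.

2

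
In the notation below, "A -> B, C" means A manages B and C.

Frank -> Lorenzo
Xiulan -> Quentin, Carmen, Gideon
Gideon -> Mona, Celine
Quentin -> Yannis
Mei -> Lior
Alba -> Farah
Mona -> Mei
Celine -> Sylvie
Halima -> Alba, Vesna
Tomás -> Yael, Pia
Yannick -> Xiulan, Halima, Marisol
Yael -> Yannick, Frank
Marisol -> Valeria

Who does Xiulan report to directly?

Yannick

Xiulan reports directly to Yannick.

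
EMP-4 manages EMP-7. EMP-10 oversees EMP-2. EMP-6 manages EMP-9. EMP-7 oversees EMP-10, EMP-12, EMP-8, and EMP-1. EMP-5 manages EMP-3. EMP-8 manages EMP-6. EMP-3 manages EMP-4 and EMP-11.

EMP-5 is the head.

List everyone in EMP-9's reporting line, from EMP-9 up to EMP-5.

EMP-9 -> EMP-6 -> EMP-8 -> EMP-7 -> EMP-4 -> EMP-3 -> EMP-5

EMP-9 reports to EMP-6. EMP-6 reports to EMP-8. EMP-8 reports to EMP-7. EMP-7 reports to EMP-4. EMP-4 reports to EMP-3. EMP-3 reports to EMP-5. EMP-5 is at the top.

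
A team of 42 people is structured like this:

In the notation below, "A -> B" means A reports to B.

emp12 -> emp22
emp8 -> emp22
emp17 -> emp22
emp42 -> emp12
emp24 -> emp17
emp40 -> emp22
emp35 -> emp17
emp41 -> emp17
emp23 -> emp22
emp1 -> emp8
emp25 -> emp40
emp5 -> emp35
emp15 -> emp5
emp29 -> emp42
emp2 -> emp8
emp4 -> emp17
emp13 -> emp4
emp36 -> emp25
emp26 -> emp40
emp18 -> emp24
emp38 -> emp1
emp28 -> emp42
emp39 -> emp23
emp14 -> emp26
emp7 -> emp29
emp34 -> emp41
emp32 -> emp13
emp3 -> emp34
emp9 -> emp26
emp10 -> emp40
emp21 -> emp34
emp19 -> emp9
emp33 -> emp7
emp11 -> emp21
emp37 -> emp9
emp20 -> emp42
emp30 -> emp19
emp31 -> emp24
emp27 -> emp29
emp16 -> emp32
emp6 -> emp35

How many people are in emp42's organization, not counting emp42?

6

emp42 directly manages emp29, emp28, emp20. Under emp29: emp27, emp7, emp33 (3). emp28 has no reports. emp20 has no reports. So emp42's organization is 3 direct reports plus everyone under them: 4 + 1 + 1 = 6.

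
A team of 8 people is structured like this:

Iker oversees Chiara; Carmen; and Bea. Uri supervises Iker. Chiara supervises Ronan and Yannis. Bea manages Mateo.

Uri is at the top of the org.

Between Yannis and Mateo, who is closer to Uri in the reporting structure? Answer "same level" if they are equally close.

Both Yannis and Mateo are 3 levels below Uri.

same level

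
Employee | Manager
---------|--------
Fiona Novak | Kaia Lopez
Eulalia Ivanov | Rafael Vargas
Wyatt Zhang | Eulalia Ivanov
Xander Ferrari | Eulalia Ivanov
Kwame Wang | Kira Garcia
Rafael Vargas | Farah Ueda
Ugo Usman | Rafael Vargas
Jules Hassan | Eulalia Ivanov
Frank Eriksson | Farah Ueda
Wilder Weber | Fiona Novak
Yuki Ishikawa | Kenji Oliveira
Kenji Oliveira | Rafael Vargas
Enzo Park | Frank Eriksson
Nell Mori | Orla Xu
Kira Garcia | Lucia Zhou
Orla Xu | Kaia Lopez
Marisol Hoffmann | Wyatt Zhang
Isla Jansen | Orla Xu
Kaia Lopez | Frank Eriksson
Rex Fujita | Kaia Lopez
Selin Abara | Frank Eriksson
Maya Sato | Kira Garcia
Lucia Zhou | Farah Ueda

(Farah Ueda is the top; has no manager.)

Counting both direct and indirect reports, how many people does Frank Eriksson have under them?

9

Frank Eriksson directly manages Selin Abara, Kaia Lopez, Enzo Park. Selin Abara has no reports. Under Kaia Lopez: Rex Fujita, Orla Xu, Isla Jansen, Nell Mori, Fiona Novak, Wilder Weber (6). Enzo Park has no reports. So Frank Eriksson's organization is 3 direct reports plus everyone under them: 1 + 7 + 1 = 9.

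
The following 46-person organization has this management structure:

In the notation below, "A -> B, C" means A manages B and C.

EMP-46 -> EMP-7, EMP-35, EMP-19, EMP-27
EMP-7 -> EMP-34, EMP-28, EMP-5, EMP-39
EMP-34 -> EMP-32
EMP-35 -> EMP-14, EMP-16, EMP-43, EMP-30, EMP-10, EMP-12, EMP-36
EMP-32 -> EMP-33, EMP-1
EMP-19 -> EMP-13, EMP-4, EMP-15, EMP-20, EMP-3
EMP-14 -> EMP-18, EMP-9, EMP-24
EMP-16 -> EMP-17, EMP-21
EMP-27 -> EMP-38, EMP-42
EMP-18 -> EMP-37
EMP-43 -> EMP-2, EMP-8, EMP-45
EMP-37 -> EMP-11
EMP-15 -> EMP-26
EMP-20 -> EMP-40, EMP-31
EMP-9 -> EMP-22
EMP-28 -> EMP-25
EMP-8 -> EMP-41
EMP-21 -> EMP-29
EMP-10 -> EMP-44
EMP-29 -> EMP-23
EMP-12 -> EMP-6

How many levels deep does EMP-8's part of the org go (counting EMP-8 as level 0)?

1

The longest chain under EMP-8 runs EMP-8 → EMP-41, which is 1 level below EMP-8.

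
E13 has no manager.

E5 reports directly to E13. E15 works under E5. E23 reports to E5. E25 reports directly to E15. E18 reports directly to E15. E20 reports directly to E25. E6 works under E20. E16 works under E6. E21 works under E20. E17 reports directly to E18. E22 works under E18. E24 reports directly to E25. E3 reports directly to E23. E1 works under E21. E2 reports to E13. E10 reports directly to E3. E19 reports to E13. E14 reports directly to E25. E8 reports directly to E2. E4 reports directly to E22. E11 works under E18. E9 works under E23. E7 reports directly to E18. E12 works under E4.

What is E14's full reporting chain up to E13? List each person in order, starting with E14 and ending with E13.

E14 -> E25 -> E15 -> E5 -> E13

E14 reports to E25. E25 reports to E15. E15 reports to E5. E5 reports to E13. E13 is at the top.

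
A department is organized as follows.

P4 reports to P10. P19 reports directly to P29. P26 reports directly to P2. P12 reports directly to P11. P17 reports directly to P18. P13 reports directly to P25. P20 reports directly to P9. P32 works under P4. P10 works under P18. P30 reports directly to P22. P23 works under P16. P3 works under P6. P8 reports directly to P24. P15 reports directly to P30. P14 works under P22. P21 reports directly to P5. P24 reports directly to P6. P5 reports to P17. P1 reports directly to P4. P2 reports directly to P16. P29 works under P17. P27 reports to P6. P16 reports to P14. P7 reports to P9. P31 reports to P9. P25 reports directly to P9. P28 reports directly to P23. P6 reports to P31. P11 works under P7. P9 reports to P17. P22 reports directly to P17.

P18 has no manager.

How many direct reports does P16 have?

2

P16 directly manages P23, P2. That is 2 direct reports.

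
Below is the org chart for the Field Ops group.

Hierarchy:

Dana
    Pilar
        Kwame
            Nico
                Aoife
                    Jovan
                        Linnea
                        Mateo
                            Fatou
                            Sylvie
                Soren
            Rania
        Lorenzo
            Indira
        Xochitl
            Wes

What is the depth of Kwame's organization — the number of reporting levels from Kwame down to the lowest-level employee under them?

The longest chain under Kwame runs Kwame → Nico → Aoife → Jovan → Mateo → Sylvie, which is 5 levels below Kwame.

5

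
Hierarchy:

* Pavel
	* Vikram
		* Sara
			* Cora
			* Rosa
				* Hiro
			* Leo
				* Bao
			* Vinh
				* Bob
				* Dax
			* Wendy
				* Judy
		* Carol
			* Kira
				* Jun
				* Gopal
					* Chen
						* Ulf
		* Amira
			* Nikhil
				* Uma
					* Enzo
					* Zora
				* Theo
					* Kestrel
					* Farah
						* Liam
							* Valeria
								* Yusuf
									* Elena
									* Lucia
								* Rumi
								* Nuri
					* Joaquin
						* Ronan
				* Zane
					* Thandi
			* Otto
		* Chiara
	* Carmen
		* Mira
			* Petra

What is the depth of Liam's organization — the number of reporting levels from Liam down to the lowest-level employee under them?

The longest chain under Liam runs Liam → Valeria → Yusuf → Lucia, which is 3 levels below Liam.

3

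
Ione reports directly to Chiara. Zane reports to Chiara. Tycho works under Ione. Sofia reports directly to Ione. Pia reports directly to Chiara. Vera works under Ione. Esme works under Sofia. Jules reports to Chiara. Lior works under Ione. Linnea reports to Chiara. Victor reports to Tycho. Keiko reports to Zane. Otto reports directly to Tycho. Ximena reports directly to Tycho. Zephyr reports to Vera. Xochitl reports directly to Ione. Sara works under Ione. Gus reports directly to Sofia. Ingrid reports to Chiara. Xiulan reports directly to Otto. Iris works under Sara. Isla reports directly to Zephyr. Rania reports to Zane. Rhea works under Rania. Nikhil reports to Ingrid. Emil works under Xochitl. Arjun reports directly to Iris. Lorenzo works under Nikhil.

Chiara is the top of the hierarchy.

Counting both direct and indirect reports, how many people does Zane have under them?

3

Zane directly manages Keiko, Rania. Keiko has no reports. Under Rania: Rhea (1). So Zane's organization is 2 direct reports plus everyone under them: 1 + 2 = 3.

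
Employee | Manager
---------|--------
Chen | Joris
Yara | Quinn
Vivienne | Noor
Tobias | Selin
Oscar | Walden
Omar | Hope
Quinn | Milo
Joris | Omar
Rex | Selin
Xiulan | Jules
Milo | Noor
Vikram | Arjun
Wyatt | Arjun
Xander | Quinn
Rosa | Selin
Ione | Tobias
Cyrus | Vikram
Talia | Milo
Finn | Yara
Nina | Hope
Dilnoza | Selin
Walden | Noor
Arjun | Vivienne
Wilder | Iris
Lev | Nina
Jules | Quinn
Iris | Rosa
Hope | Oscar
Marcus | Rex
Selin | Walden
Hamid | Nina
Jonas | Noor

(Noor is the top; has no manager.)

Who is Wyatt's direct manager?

Wyatt reports directly to Arjun.

Arjun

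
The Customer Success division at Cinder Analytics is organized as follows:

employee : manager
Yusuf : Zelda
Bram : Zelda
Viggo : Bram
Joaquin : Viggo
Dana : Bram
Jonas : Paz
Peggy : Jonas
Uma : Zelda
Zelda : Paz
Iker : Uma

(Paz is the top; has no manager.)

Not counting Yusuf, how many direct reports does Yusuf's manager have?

Yusuf reports to Zelda. Zelda's other direct reports are Bram, Uma — 2 peers.

2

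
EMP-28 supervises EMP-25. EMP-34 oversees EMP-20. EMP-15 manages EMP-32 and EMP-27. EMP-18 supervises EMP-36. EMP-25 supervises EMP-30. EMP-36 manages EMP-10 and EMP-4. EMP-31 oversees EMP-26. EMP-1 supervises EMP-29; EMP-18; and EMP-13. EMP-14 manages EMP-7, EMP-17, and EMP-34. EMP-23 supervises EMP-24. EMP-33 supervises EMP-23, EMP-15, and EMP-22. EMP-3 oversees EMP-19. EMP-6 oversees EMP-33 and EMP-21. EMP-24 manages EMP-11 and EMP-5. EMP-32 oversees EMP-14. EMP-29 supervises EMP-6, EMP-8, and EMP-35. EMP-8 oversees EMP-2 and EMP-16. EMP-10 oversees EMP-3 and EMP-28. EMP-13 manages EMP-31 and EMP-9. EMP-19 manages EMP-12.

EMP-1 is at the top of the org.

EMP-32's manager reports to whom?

EMP-33

EMP-32 reports to EMP-15, and EMP-15 reports to EMP-33. So EMP-32's skip-level manager is EMP-33.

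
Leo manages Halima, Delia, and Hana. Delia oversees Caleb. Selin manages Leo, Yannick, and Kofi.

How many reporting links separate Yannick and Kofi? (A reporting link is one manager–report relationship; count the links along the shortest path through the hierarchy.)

Yannick is 1 level below Selin, and Kofi is 1 level below Selin (their lowest common manager). The shortest path runs up from Yannick to Selin and back down to Kofi: 1 + 1 = 2 links.

2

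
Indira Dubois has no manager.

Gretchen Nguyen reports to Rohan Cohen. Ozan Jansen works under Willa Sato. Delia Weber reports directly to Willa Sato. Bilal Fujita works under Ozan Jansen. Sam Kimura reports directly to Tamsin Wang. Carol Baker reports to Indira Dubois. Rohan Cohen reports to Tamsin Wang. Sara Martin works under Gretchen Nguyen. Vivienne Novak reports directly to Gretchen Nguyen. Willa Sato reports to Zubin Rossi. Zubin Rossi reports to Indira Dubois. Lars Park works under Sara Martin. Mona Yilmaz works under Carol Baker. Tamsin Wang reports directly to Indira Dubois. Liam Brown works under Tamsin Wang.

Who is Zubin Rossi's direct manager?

Indira Dubois

Zubin Rossi reports directly to Indira Dubois.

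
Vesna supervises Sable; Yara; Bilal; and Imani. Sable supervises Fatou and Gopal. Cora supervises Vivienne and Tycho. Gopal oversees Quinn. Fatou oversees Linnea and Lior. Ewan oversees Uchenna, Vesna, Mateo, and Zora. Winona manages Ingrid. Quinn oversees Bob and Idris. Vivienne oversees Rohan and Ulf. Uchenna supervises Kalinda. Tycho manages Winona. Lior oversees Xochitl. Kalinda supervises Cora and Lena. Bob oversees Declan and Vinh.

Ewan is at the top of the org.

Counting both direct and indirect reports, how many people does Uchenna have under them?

Uchenna directly manages Kalinda. Under Kalinda: Lena, Cora, Tycho, Winona, Ingrid, Vivienne, Ulf, Rohan (8). That's 9 in total.

9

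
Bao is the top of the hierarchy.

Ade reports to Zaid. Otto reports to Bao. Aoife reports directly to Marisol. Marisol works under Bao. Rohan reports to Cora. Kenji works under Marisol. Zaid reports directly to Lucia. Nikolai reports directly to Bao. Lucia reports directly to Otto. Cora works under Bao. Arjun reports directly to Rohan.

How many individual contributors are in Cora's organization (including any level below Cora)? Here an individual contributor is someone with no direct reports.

The only person in Cora's organization with no one reporting to them is Arjun. That is 1.

1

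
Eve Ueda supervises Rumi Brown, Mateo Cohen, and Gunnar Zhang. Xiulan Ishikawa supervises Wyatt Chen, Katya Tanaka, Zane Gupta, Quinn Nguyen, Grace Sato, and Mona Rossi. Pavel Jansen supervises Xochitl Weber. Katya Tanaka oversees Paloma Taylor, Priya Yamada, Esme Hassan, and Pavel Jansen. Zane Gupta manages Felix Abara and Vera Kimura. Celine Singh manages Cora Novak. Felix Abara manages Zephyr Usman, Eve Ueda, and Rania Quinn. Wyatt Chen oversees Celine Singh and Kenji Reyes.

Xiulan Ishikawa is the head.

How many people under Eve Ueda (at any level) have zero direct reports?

The people in Eve Ueda's organization with no one reporting to them are Mateo Cohen, Rumi Brown, Gunnar Zhang. That is 3.

3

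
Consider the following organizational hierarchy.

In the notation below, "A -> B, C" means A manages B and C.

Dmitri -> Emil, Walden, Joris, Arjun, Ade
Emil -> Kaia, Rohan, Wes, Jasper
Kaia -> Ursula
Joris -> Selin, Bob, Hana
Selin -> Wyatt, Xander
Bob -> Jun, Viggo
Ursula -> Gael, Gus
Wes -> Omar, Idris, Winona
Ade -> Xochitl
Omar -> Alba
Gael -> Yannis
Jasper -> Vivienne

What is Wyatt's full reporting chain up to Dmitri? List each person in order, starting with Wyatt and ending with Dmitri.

Wyatt -> Selin -> Joris -> Dmitri

Wyatt reports to Selin. Selin reports to Joris. Joris reports to Dmitri. Dmitri is at the top.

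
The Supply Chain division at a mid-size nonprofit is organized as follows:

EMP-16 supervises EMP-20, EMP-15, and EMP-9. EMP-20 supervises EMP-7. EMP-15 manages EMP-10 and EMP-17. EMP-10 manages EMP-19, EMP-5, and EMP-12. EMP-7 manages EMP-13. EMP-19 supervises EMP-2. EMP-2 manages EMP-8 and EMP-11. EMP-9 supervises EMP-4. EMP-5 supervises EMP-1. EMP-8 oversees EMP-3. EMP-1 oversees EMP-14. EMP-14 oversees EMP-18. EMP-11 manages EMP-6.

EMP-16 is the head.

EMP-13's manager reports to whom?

EMP-20

EMP-13 reports to EMP-7, and EMP-7 reports to EMP-20. So EMP-13's skip-level manager is EMP-20.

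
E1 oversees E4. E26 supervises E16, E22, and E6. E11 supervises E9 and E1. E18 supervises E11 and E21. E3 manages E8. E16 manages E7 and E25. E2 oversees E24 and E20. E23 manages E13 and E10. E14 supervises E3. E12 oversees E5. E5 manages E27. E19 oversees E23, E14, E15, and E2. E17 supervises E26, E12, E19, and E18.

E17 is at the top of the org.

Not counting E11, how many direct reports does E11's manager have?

E11 reports to E18. E18's other direct reports are E21 — 1 peer.

1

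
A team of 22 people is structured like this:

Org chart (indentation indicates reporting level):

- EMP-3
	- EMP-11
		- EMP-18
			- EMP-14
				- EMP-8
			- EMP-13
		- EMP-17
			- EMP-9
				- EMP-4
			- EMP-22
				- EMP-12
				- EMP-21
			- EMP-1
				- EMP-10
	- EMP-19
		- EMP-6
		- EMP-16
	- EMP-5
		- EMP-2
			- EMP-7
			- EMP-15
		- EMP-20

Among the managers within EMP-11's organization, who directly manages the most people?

EMP-17

Direct-report counts within EMP-11's organization: EMP-11 has 2; EMP-17 has 3; EMP-1 has 1; EMP-22 has 2; EMP-9 has 1; EMP-18 has 2; EMP-14 has 1. The largest is 3, held by EMP-17.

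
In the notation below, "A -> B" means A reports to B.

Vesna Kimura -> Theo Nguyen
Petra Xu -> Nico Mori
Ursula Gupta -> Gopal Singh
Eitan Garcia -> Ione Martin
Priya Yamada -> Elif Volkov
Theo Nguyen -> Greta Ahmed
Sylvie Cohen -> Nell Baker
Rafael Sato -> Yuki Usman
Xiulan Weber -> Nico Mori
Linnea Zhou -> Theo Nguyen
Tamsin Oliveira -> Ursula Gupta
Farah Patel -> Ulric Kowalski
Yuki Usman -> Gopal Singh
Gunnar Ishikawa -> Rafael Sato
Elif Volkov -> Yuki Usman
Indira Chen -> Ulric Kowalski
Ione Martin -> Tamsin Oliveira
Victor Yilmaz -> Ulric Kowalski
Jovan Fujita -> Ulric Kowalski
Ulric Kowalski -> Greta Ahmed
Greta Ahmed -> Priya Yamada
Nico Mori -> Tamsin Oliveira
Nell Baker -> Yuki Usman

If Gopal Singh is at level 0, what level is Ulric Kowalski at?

Chain from Ulric Kowalski up to Gopal Singh: Ulric Kowalski → Greta Ahmed → Priya Yamada → Elif Volkov → Yuki Usman → Gopal Singh. That is 5 steps up, so Ulric Kowalski is 5 levels below Gopal Singh.

5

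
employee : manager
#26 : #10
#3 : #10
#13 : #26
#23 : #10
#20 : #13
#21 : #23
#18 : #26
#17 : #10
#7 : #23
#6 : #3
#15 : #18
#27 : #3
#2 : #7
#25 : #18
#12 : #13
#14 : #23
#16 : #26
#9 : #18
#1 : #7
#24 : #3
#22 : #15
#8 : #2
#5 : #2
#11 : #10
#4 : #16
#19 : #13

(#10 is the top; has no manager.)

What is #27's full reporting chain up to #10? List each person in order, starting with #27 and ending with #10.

#27 -> #3 -> #10

#27 reports to #3. #3 reports to #10. #10 is at the top.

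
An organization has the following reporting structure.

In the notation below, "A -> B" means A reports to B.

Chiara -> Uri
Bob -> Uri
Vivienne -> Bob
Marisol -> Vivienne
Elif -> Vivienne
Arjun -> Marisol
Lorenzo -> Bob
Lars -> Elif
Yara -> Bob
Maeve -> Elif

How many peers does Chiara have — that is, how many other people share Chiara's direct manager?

1

Chiara reports to Uri. Uri's other direct reports are Bob — 1 peer.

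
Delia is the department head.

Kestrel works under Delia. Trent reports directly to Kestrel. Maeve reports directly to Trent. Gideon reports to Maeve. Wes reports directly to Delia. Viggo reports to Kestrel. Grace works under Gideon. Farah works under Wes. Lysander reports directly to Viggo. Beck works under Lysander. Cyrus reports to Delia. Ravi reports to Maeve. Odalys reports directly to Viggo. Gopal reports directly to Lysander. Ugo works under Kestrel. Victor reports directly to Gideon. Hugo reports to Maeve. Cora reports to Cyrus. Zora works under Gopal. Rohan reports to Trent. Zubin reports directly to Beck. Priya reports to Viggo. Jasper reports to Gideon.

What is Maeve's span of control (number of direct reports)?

3

Maeve directly manages Gideon, Ravi, Hugo. That is 3 direct reports.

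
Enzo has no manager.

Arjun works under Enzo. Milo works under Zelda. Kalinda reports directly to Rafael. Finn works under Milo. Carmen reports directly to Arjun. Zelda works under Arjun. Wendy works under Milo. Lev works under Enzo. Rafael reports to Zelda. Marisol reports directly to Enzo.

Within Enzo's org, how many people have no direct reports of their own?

The people in Enzo's organization with no one reporting to them are Lev, Marisol, Carmen, Kalinda, Finn, Wendy. That is 6.

6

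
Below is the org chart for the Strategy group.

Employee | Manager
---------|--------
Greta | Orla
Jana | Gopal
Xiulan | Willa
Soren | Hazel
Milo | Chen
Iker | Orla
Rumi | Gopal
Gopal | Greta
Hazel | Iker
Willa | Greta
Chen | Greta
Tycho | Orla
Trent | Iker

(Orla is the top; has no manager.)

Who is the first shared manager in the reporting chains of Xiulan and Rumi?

Greta

Xiulan's chain of managers is Willa, Greta, Orla. Rumi's chain of managers is Gopal, Greta, Orla. The first manager that appears in both chains is Greta.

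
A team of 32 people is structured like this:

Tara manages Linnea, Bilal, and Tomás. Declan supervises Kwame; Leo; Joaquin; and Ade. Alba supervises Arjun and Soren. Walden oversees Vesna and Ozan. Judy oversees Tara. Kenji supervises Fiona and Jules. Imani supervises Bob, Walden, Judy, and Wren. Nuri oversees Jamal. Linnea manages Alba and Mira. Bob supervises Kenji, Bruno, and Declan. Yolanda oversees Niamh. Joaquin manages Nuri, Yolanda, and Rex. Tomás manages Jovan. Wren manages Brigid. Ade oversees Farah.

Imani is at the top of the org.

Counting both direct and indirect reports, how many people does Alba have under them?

Alba directly manages Arjun, Soren. Arjun has no reports. Soren has no reports. So Alba's organization is 2 direct reports plus everyone under them: 1 + 1 = 2.

2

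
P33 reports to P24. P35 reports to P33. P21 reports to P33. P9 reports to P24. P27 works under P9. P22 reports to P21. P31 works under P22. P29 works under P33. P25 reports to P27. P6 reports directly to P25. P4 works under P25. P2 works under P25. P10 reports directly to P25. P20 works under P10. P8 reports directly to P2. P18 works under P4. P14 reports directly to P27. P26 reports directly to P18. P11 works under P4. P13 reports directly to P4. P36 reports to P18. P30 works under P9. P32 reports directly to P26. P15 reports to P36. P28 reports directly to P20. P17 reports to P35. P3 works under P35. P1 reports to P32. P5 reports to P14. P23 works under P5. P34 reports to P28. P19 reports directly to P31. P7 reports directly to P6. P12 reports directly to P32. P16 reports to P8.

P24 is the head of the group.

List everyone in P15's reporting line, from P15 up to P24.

P15 reports to P36. P36 reports to P18. P18 reports to P4. P4 reports to P25. P25 reports to P27. P27 reports to P9. P9 reports to P24. P24 is at the top.

P15 -> P36 -> P18 -> P4 -> P25 -> P27 -> P9 -> P24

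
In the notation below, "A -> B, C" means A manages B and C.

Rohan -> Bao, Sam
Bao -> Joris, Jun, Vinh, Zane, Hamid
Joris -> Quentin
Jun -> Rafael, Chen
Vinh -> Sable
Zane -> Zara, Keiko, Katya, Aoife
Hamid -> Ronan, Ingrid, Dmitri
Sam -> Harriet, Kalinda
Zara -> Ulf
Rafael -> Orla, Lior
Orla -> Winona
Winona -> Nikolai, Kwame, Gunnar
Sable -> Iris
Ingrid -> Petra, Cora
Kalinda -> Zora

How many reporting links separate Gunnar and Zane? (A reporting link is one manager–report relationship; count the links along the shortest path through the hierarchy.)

6

Gunnar is 5 levels below Bao, and Zane is 1 level below Bao (their lowest common manager). The shortest path runs up from Gunnar to Bao and back down to Zane: 5 + 1 = 6 links.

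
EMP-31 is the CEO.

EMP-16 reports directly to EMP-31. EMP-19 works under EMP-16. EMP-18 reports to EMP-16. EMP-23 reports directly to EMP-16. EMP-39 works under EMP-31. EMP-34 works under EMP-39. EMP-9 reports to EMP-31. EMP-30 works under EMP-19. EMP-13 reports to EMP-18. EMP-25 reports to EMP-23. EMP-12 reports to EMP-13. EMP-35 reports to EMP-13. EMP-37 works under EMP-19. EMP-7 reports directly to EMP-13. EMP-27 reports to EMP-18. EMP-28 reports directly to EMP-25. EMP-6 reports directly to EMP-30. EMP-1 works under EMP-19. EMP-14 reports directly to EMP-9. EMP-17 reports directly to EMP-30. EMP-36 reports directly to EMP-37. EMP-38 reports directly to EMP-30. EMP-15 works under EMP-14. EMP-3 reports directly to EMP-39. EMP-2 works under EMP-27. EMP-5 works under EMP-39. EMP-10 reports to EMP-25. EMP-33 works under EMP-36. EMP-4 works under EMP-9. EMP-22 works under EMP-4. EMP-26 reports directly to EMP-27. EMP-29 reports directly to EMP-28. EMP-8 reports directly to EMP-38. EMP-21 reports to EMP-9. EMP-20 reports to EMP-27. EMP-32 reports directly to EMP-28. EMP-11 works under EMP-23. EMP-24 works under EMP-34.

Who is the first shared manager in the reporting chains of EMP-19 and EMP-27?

EMP-16

EMP-19's chain of managers is EMP-16, EMP-31. EMP-27's chain of managers is EMP-18, EMP-16, EMP-31. The first manager that appears in both chains is EMP-16.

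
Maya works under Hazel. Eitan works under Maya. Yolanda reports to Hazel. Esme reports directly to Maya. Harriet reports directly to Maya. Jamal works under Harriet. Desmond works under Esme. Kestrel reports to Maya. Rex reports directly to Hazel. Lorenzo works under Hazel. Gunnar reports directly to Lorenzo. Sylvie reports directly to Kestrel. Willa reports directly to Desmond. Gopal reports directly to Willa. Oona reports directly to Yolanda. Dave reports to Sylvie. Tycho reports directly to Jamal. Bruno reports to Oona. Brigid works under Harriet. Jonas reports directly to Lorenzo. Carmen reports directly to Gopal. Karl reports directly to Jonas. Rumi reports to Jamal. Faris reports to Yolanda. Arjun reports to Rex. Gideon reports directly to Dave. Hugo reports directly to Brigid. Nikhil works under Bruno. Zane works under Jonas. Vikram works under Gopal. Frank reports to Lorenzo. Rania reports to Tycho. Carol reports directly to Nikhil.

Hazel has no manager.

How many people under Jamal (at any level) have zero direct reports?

The people in Jamal's organization with no one reporting to them are Rumi, Rania. That is 2.

2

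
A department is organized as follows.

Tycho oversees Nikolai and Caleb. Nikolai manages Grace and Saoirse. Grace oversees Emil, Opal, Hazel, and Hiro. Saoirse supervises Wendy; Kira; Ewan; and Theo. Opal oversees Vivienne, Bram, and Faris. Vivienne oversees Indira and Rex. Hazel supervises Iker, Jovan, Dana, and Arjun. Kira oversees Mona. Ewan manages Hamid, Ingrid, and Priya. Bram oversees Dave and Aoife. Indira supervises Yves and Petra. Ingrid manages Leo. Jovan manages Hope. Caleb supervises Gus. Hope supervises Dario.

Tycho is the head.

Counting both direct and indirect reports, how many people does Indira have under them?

Indira directly manages Yves, Petra. Yves has no reports. Petra has no reports. So Indira's organization is 2 direct reports plus everyone under them: 1 + 1 = 2.

2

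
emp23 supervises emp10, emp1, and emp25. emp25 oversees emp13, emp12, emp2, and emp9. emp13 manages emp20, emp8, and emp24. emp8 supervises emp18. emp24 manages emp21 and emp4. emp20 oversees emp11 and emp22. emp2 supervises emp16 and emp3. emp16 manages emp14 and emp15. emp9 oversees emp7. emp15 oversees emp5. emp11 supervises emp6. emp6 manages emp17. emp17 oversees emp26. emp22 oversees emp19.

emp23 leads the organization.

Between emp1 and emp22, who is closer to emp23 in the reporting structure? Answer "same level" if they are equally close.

emp1 is 1 level below emp23; emp22 is 4. emp1 is higher.

emp1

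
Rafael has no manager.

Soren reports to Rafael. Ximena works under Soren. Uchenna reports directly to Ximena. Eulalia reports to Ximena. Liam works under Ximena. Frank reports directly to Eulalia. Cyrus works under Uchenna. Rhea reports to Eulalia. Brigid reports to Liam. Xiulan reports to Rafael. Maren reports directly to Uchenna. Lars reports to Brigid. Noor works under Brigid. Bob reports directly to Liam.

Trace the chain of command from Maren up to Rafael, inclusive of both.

Maren reports to Uchenna. Uchenna reports to Ximena. Ximena reports to Soren. Soren reports to Rafael. Rafael is at the top.

Maren -> Uchenna -> Ximena -> Soren -> Rafael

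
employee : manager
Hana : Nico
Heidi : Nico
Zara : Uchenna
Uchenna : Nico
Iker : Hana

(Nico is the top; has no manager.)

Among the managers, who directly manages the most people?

Direct-report counts: Nico has 3; Uchenna has 1; Hana has 1. The largest is 3, held by Nico.

Nico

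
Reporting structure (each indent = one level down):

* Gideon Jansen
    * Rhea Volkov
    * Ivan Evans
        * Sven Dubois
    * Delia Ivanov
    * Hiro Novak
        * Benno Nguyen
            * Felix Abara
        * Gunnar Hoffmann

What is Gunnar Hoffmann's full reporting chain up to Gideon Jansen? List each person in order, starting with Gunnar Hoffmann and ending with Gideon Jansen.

Gunnar Hoffmann reports to Hiro Novak. Hiro Novak reports to Gideon Jansen. Gideon Jansen is at the top.

Gunnar Hoffmann -> Hiro Novak -> Gideon Jansen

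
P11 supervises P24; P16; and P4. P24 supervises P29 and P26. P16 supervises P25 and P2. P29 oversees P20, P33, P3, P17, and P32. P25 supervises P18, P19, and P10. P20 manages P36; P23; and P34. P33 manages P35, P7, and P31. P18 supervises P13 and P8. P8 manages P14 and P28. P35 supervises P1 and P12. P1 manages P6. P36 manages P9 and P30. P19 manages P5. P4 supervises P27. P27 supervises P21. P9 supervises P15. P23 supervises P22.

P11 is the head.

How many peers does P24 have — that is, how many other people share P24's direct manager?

P24 reports to P11. P11's other direct reports are P16, P4 — 2 peers.

2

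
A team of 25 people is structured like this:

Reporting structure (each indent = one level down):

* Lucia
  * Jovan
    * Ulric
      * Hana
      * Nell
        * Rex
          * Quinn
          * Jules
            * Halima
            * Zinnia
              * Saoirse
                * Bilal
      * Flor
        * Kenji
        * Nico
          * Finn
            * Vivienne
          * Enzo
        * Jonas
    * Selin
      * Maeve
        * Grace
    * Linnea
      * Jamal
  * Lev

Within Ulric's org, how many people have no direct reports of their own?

8

The people in Ulric's organization with no one reporting to them are Jonas, Enzo, Vivienne, Kenji, Bilal, Halima, Quinn, Hana. That is 8.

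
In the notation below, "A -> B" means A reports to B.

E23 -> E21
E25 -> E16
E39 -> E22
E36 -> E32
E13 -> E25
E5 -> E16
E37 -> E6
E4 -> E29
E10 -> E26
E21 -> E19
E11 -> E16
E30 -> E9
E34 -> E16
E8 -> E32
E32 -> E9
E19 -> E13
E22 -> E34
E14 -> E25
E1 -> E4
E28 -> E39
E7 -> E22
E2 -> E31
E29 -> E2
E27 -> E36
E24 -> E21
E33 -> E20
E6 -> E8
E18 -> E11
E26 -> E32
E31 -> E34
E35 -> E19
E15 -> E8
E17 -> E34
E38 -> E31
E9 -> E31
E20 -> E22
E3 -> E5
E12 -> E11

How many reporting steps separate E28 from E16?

4

Chain from E28 up to E16: E28 → E39 → E22 → E34 → E16. That is 4 steps up, so E28 is 4 levels below E16.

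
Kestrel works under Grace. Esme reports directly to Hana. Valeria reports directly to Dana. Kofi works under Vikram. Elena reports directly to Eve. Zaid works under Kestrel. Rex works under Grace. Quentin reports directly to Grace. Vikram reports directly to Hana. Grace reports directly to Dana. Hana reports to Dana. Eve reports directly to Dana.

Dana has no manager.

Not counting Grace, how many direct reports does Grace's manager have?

Grace reports to Dana. Dana's other direct reports are Eve, Valeria, Hana — 3 peers.

3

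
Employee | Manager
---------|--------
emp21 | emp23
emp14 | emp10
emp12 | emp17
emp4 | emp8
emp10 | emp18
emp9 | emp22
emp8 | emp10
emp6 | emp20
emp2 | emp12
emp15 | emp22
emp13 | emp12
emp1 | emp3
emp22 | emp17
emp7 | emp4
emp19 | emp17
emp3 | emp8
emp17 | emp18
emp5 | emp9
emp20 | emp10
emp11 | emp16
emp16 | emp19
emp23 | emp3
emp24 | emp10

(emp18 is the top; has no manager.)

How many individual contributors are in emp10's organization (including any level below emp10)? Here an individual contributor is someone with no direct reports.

The people in emp10's organization with no one reporting to them are emp14, emp6, emp1, emp21, emp7, emp24. That is 6.

6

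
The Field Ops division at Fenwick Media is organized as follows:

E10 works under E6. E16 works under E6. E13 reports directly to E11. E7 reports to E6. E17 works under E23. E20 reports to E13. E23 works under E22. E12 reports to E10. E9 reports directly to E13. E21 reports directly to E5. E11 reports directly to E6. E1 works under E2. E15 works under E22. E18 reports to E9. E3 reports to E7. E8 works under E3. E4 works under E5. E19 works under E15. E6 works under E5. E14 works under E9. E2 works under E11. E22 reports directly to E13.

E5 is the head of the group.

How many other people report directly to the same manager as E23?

1

E23 reports to E22. E22's other direct reports are E15 — 1 peer.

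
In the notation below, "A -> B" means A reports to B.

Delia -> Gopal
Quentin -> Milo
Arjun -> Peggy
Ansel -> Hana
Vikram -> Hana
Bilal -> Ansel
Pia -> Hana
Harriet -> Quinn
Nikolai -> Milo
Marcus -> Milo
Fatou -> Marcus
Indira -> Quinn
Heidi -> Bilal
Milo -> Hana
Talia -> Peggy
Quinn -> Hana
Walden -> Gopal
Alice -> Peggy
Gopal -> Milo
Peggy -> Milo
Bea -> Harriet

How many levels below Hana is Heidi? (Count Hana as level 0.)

3

Chain from Heidi up to Hana: Heidi → Bilal → Ansel → Hana. That is 3 steps up, so Heidi is 3 levels below Hana.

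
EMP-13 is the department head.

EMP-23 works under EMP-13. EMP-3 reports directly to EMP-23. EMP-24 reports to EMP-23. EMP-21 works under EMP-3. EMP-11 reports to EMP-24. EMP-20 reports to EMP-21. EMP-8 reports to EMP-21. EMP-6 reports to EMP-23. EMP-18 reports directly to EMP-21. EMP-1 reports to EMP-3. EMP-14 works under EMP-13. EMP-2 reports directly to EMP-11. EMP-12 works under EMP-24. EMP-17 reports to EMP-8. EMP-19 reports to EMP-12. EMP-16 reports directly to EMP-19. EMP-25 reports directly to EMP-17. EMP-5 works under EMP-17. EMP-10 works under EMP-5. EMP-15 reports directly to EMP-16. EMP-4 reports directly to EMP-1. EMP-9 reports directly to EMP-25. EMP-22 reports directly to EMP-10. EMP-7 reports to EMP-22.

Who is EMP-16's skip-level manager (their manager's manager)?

EMP-12

EMP-16 reports to EMP-19, and EMP-19 reports to EMP-12. So EMP-16's skip-level manager is EMP-12.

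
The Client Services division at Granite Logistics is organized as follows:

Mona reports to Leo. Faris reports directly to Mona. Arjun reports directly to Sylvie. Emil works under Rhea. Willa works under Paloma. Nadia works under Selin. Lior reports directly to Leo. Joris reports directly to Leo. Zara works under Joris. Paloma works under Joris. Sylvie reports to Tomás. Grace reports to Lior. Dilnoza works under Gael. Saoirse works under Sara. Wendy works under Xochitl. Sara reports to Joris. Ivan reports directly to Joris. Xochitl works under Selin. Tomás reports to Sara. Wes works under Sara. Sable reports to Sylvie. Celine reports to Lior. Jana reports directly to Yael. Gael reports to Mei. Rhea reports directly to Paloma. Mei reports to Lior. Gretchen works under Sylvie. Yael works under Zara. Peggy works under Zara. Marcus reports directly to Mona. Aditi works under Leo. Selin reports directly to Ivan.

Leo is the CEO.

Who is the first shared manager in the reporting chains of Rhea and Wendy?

Rhea's chain of managers is Paloma, Joris, Leo. Wendy's chain of managers is Xochitl, Selin, Ivan, Joris, Leo. The first manager that appears in both chains is Joris.

Joris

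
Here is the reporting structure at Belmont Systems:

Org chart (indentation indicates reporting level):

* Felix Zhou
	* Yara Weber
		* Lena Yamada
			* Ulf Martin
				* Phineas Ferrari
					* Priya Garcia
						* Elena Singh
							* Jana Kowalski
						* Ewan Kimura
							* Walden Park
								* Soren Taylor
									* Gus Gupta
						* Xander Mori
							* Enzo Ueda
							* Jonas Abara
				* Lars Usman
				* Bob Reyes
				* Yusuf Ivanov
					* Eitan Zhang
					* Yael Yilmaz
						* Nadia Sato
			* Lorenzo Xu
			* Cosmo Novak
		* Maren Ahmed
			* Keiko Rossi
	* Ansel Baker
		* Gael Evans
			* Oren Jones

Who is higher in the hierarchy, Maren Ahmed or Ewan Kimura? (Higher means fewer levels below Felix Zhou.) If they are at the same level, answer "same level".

Maren Ahmed

Maren Ahmed is 2 levels below Felix Zhou; Ewan Kimura is 6. Maren Ahmed is higher.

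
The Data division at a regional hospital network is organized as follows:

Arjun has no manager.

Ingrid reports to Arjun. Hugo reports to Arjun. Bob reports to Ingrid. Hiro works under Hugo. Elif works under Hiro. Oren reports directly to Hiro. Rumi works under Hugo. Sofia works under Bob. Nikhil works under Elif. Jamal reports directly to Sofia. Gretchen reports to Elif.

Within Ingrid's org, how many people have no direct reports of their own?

1

The only person in Ingrid's organization with no one reporting to them is Jamal. That is 1.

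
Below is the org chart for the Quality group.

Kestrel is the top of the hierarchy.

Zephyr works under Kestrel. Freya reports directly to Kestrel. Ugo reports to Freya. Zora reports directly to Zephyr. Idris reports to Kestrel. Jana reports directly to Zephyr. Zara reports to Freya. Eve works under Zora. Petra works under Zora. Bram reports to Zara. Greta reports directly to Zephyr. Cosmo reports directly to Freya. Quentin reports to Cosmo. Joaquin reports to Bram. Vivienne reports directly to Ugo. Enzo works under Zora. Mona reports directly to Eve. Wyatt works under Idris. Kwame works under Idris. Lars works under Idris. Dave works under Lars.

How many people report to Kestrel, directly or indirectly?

Kestrel directly manages Zephyr, Freya, Idris. Under Zephyr: Greta, Jana, Zora, Enzo, Petra, Eve, Mona (7). Under Freya: Cosmo, Quentin, Zara, Bram, Joaquin, Ugo, Vivienne (7). Under Idris: Lars, Dave, Kwame, Wyatt (4). So Kestrel's organization is 3 direct reports plus everyone under them: 8 + 8 + 5 = 21.

21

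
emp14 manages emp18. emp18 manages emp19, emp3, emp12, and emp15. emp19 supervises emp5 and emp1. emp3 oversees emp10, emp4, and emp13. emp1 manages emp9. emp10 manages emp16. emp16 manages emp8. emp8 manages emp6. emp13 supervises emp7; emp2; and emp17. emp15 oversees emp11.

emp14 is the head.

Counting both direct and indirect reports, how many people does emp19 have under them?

emp19 directly manages emp1, emp5. Under emp1: emp9 (1). emp5 has no reports. So emp19's organization is 2 direct reports plus everyone under them: 2 + 1 = 3.

3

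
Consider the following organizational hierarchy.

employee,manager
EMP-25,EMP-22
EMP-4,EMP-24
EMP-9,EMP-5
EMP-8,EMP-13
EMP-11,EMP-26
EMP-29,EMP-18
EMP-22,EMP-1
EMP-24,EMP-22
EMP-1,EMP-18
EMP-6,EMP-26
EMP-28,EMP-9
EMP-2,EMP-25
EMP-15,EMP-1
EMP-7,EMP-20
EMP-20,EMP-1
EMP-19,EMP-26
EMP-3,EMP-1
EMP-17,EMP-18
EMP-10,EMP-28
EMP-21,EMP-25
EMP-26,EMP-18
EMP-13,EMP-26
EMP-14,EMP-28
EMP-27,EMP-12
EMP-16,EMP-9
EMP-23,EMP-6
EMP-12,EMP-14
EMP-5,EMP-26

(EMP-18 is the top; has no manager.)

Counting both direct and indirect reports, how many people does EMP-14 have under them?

2

EMP-14 directly manages EMP-12. Under EMP-12: EMP-27 (1). That's 2 in total.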